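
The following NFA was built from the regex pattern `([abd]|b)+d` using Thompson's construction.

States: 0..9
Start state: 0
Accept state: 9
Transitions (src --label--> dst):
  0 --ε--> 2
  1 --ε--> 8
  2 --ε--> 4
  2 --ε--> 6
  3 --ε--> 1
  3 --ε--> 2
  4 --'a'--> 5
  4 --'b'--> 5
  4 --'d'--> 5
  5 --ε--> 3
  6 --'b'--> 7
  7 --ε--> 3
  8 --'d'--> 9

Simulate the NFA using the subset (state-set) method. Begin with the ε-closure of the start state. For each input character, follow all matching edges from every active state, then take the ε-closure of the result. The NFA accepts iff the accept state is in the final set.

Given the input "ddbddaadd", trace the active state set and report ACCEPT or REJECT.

Answer: ACCEPT

Steps:
initial (ε-close {0}): {0,2,4,6}
'd' @ 1: {1,2,3,4,5,6,8}
'd' @ 2: {1,2,3,4,5,6,8,9}  ✓accept
'b' @ 3: {1,2,3,4,5,6,7,8}
'd' @ 4: {1,2,3,4,5,6,8,9}  ✓accept
'd' @ 5: {1,2,3,4,5,6,8,9}  ✓accept
'a' @ 6: {1,2,3,4,5,6,8}
'a' @ 7: {1,2,3,4,5,6,8}
'd' @ 8: {1,2,3,4,5,6,8,9}  ✓accept
'd' @ 9: {1,2,3,4,5,6,8,9}  ✓accept
final: {1,2,3,4,5,6,8,9}; accept 9 in set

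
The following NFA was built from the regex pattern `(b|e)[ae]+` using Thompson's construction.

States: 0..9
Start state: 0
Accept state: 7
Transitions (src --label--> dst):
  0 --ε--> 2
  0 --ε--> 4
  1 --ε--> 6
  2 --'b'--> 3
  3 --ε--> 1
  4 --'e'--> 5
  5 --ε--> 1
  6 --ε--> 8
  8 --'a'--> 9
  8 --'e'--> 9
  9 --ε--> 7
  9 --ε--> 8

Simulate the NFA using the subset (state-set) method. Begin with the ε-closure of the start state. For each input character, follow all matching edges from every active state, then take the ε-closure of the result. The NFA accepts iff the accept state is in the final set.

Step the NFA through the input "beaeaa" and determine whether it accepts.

start: ε-closure({0}) = {0,2,4}
'b' @ 1: {1,3,6,8}
'e' @ 2: {7,8,9}  ✓accept
'a' @ 3: {7,8,9}  ✓accept
'e' @ 4: {7,8,9}  ✓accept
'a' @ 5: {7,8,9}  ✓accept
'a' @ 6: {7,8,9}  ✓accept
after full input: {7,8,9}  (accept=7 in)

Answer: ACCEPT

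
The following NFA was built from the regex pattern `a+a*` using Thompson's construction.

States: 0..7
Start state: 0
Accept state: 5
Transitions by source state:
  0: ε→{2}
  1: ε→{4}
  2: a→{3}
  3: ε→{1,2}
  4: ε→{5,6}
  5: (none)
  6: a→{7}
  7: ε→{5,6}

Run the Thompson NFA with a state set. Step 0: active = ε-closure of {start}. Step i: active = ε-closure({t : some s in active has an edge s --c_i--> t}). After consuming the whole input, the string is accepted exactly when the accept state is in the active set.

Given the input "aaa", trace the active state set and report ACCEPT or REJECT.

Answer: ACCEPT

Derivation:
initial (ε-close {0}): {0,2}
'a' @ 1: {1,2,3,4,5,6}  [accepting]
'a' @ 2: {1,2,3,4,5,6,7}  [accepting]
'a' @ 3: {1,2,3,4,5,6,7}  [accepting]
final: {1,2,3,4,5,6,7}; accept 5 in set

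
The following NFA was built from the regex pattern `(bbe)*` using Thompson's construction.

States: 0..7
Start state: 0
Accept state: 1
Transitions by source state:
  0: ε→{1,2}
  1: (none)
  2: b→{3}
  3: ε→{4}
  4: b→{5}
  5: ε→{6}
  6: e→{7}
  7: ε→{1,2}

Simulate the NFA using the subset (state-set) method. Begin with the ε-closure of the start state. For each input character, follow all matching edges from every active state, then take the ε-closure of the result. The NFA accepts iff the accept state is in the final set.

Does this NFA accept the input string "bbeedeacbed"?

initial (ε-close {0}): {0,1,2}
'b' @ 1: {3,4}
'b' @ 2: {5,6}
'e' @ 3: {1,2,7}  (accept∈set)
'e' @ 4: {}  — no active states
rest 'deacbed' ignored (set empty)
after full input: {}  (accept=1 not in)

Answer: REJECT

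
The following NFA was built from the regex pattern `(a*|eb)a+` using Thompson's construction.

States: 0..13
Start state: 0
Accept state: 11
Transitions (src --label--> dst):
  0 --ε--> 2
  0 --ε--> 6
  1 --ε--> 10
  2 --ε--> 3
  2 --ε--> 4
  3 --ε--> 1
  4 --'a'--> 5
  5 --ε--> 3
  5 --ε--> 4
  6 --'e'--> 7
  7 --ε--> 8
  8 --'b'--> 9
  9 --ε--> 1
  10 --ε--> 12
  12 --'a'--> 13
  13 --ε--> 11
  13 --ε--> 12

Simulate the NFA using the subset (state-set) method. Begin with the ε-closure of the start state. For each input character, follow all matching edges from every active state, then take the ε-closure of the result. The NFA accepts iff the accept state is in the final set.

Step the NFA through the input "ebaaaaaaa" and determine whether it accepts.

start: ε-closure({0}) = {0,1,2,3,4,6,10,12}
'e' @ 1: {7,8}
'b' @ 2: {1,9,10,12}
'a' @ 3: {11,12,13}  [accepting]
'a' @ 4: {11,12,13}  [accepting]
'a' @ 5: {11,12,13}  [accepting]
'a' @ 6: {11,12,13}  [accepting]
'a' @ 7: {11,12,13}  [accepting]
'a' @ 8: {11,12,13}  [accepting]
'a' @ 9: {11,12,13}  [accepting]
after full input: {11,12,13}  (accept=11 in)

Answer: ACCEPT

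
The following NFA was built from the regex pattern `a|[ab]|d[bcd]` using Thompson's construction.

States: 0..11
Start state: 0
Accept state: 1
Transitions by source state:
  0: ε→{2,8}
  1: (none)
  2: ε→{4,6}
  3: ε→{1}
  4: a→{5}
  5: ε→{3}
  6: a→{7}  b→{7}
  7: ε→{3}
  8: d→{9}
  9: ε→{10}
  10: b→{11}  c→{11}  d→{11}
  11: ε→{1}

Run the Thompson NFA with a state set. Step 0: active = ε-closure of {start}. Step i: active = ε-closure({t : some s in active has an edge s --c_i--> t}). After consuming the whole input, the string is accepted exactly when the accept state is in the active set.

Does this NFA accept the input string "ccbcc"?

Answer: REJECT

Trace:
initial (ε-close {0}): {0,2,4,6,8}
'c' @ 1: {}  — no active states
rest 'cbcc' ignored (set empty)
final: {}; accept 1 not in set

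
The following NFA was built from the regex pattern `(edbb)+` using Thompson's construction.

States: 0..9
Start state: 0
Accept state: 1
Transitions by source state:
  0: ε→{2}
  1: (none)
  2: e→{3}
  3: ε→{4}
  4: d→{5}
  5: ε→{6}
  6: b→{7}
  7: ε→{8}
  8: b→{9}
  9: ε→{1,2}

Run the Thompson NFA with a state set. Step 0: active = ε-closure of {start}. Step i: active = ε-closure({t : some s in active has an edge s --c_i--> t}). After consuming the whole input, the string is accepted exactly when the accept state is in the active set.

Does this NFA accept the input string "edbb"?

S₀ = ε-closure({0}) = {0,2}
'e' @ 1: {3,4}
'd' @ 2: {5,6}
'b' @ 3: {7,8}
'b' @ 4: {1,2,9}  (accept∈set)
end set {1,2,9} — state 1 in

Answer: ACCEPT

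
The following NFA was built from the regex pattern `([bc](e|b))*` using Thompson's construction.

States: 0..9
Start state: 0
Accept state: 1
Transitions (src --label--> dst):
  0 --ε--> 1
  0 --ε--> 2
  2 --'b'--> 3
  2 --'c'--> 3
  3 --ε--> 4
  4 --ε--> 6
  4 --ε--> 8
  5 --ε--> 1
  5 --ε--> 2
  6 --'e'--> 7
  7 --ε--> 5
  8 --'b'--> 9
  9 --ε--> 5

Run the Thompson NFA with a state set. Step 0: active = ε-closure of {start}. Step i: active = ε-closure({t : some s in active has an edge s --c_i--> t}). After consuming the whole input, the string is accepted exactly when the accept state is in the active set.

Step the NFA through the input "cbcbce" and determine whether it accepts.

S₀ = ε-closure({0}) = {0,1,2}
'c' @ 1: {3,4,6,8}
'b' @ 2: {1,2,5,9}  (accept∈set)
'c' @ 3: {3,4,6,8}
'b' @ 4: {1,2,5,9}  (accept∈set)
'c' @ 5: {3,4,6,8}
'e' @ 6: {1,2,5,7}  (accept∈set)
final: {1,2,5,7}; accept 1 in set

Answer: ACCEPT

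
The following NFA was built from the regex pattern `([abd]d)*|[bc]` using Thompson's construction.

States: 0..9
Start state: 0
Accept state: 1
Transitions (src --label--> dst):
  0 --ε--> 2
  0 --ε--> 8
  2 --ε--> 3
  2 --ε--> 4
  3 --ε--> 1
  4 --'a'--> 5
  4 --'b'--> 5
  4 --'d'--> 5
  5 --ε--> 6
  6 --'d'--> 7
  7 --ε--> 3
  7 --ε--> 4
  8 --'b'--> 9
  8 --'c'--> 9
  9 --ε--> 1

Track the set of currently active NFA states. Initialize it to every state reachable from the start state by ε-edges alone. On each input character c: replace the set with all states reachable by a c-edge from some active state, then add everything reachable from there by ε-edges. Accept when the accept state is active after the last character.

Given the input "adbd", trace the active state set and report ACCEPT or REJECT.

Answer: ACCEPT

Derivation:
initial (ε-close {0}): {0,1,2,3,4,8}
'a' @ 1: {5,6}
'd' @ 2: {1,3,4,7}  [accepting]
'b' @ 3: {5,6}
'd' @ 4: {1,3,4,7}  [accepting]
end set {1,3,4,7} — state 1 in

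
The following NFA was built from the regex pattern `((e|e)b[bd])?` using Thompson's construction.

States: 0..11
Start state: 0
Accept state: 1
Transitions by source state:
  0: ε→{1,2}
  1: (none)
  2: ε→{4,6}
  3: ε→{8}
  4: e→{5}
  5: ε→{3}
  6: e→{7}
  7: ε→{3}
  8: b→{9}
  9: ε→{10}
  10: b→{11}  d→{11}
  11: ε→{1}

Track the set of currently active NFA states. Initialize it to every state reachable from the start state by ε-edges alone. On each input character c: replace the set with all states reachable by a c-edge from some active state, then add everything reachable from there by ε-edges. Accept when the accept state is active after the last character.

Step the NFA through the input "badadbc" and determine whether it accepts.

Answer: REJECT

Derivation:
initial (ε-close {0}): {0,1,2,4,6}
'b' @ 1: {}  — state set empty
rest 'adadbc' ignored (set empty)
end set {} — state 1 not in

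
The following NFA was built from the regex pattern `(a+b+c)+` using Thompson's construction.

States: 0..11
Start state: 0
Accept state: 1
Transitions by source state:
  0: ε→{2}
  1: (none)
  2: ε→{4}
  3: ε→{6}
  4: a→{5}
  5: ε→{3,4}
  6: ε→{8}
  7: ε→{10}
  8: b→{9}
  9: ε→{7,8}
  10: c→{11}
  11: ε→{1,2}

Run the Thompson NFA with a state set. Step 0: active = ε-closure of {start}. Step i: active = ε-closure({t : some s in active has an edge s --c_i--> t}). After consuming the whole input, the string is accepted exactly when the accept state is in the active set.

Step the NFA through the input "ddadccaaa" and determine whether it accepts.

start: ε-closure({0}) = {0,2,4}
'd' @ 1: {}  — state set empty
rest 'dadccaaa' ignored (set empty)
end set {} — state 1 not in

Answer: REJECT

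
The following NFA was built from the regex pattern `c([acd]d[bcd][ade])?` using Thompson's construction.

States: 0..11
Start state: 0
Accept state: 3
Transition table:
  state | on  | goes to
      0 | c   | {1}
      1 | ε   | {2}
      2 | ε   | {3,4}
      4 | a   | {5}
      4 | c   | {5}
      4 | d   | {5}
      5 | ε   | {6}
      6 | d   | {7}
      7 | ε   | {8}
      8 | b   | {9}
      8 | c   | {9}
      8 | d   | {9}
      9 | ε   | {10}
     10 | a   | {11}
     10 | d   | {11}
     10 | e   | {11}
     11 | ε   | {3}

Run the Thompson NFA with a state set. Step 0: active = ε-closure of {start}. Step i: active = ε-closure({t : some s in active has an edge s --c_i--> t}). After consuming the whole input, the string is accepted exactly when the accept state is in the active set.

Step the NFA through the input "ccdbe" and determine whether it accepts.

Answer: ACCEPT

Derivation:
initial (ε-close {0}): {0}
'c' @ 1: {1,2,3,4}  ✓accept
'c' @ 2: {5,6}
'd' @ 3: {7,8}
'b' @ 4: {9,10}
'e' @ 5: {3,11}  ✓accept
final: {3,11}; accept 3 in set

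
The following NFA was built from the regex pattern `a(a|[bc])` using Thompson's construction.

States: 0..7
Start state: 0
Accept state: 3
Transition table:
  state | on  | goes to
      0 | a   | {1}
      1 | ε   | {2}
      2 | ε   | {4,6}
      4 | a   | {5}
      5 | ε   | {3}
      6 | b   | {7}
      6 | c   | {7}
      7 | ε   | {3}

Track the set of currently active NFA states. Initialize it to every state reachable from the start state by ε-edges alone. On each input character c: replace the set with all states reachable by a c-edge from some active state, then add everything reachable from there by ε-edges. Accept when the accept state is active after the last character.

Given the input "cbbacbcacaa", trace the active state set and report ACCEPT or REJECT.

S₀ = ε-closure({0}) = {0}
'c' @ 1: {}  — state set empty
rest 'bbacbcacaa' ignored (set empty)
final: {}; accept 3 not in set

Answer: REJECT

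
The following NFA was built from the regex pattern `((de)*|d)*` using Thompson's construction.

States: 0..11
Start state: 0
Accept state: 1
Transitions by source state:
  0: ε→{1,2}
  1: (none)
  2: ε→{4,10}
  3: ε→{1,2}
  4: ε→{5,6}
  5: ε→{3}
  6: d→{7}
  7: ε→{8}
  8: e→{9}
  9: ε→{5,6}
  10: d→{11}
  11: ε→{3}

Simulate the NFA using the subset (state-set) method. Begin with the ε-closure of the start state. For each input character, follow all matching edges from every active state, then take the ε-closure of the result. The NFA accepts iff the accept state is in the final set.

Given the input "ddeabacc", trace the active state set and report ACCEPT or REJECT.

Answer: REJECT

Derivation:
start: ε-closure({0}) = {0,1,2,3,4,5,6,10}
'd' @ 1: {1,2,3,4,5,6,7,8,10,11}  ✓accept
'd' @ 2: {1,2,3,4,5,6,7,8,10,11}  ✓accept
'e' @ 3: {1,2,3,4,5,6,9,10}  ✓accept
'a' @ 4: {}  — state set empty
rest 'bacc' ignored (set empty)
final: {}; accept 1 not in set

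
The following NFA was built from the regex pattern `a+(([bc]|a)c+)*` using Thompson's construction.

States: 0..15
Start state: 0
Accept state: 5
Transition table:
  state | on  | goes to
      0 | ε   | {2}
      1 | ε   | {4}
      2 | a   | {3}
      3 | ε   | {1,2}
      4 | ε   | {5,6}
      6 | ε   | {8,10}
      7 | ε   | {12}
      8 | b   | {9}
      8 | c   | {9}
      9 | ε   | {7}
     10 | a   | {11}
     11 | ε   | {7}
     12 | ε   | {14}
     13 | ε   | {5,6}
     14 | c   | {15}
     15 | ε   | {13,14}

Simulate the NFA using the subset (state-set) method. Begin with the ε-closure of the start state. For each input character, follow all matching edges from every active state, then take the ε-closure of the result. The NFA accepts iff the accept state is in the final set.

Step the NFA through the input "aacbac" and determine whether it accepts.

Answer: REJECT

Trace:
start: ε-closure({0}) = {0,2}
'a' @ 1: {1,2,3,4,5,6,8,10}  (accept∈set)
'a' @ 2: {1,2,3,4,5,6,7,8,10,11,12,14}  (accept∈set)
'c' @ 3: {5,6,7,8,9,10,12,13,14,15}  (accept∈set)
'b' @ 4: {7,9,12,14}
'a' @ 5: {}  — dead — no transitions
rest 'c' ignored (set empty)
after full input: {}  (accept=5 not in)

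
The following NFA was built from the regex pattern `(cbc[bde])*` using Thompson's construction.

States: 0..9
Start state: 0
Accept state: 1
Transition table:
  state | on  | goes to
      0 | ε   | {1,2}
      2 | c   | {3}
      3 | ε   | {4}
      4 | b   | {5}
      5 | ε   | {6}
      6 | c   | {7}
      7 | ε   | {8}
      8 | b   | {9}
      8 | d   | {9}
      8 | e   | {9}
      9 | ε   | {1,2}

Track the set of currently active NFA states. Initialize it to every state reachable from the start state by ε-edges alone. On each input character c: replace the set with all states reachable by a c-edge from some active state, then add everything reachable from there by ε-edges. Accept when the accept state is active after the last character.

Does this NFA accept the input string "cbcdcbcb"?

Answer: ACCEPT

Trace:
start: ε-closure({0}) = {0,1,2}
'c' @ 1: {3,4}
'b' @ 2: {5,6}
'c' @ 3: {7,8}
'd' @ 4: {1,2,9}  [accepting]
'c' @ 5: {3,4}
'b' @ 6: {5,6}
'c' @ 7: {7,8}
'b' @ 8: {1,2,9}  [accepting]
end set {1,2,9} — state 1 in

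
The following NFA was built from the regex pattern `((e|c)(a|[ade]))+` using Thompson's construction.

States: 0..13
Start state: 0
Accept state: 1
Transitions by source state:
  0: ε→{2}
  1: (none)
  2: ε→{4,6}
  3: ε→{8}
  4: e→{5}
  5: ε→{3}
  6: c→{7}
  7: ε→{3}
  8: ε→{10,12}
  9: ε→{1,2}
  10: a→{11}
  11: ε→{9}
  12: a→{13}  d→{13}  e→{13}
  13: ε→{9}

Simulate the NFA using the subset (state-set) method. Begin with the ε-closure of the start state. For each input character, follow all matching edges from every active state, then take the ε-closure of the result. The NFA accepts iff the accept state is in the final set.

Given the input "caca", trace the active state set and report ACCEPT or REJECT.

Answer: ACCEPT

Derivation:
start: ε-closure({0}) = {0,2,4,6}
'c' @ 1: {3,7,8,10,12}
'a' @ 2: {1,2,4,6,9,11,13}  [accepting]
'c' @ 3: {3,7,8,10,12}
'a' @ 4: {1,2,4,6,9,11,13}  [accepting]
end set {1,2,4,6,9,11,13} — state 1 in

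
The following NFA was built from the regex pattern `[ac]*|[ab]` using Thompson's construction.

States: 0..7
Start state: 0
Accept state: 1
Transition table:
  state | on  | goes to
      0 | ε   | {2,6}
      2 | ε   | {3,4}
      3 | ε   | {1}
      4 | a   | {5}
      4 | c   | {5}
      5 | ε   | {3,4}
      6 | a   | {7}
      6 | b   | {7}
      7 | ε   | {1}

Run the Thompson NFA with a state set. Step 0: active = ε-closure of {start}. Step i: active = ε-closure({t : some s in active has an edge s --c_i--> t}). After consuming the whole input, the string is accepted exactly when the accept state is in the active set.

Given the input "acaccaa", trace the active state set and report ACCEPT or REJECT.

Answer: ACCEPT

Trace:
initial (ε-close {0}): {0,1,2,3,4,6}
'a' @ 1: {1,3,4,5,7}  ✓accept
'c' @ 2: {1,3,4,5}  ✓accept
'a' @ 3: {1,3,4,5}  ✓accept
'c' @ 4: {1,3,4,5}  ✓accept
'c' @ 5: {1,3,4,5}  ✓accept
'a' @ 6: {1,3,4,5}  ✓accept
'a' @ 7: {1,3,4,5}  ✓accept
final: {1,3,4,5}; accept 1 in set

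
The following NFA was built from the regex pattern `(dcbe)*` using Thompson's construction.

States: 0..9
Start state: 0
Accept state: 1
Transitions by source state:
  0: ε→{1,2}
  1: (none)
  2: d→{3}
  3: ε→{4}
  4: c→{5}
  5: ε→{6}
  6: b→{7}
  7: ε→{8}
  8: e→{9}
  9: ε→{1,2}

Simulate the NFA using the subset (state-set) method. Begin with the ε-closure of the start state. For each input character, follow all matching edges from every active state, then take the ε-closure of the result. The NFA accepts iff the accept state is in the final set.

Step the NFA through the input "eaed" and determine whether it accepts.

start: ε-closure({0}) = {0,1,2}
'e' @ 1: {}  — no active states
rest 'aed' ignored (set empty)
final: {}; accept 1 not in set

Answer: REJECT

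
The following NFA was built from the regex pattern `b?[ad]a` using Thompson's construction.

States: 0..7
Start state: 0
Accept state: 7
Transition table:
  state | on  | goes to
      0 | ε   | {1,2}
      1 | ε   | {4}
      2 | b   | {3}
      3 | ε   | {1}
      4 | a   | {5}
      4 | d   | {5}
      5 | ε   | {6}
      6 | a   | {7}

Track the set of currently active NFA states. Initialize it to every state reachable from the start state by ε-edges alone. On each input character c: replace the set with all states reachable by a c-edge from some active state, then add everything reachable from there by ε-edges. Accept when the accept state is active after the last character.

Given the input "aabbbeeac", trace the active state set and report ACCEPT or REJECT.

S₀ = ε-closure({0}) = {0,1,2,4}
'a' @ 1: {5,6}
'a' @ 2: {7}  (accept∈set)
'b' @ 3: {}  — dead — no transitions
rest 'bbeeac' ignored (set empty)
final: {}; accept 7 not in set

Answer: REJECT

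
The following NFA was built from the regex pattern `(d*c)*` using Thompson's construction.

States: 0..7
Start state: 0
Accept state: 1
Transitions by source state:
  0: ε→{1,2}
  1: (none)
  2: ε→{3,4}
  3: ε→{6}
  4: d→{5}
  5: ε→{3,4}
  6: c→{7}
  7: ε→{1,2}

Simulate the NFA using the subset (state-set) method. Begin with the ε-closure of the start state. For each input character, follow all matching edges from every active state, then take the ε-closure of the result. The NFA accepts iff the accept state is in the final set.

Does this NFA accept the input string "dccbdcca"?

start: ε-closure({0}) = {0,1,2,3,4,6}
'd' @ 1: {3,4,5,6}
'c' @ 2: {1,2,3,4,6,7}  (accept∈set)
'c' @ 3: {1,2,3,4,6,7}  (accept∈set)
'b' @ 4: {}  — no active states
rest 'dcca' ignored (set empty)
end set {} — state 1 not in

Answer: REJECT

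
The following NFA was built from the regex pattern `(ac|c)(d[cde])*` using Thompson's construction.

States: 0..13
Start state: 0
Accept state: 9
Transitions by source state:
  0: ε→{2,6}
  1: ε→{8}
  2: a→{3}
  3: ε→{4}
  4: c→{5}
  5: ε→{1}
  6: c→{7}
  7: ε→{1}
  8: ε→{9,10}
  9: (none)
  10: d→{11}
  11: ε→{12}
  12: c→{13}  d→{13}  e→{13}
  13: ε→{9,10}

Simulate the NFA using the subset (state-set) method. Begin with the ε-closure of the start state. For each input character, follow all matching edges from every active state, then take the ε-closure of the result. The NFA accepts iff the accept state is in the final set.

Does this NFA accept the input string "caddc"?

start: ε-closure({0}) = {0,2,6}
'c' @ 1: {1,7,8,9,10}  ✓accept
'a' @ 2: {}  — dead — no transitions
rest 'ddc' ignored (set empty)
final: {}; accept 9 not in set

Answer: REJECT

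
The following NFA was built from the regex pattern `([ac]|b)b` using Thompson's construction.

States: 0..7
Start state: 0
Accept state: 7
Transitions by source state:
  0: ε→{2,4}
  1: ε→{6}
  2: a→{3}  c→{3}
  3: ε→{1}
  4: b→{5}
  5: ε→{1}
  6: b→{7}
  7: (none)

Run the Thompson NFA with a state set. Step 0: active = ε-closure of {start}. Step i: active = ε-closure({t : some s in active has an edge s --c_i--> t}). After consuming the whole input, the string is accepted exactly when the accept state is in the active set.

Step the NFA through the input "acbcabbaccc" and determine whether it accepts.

initial (ε-close {0}): {0,2,4}
'a' @ 1: {1,3,6}
'c' @ 2: {}  — dead — no transitions
rest 'bcabbaccc' ignored (set empty)
after full input: {}  (accept=7 not in)

Answer: REJECT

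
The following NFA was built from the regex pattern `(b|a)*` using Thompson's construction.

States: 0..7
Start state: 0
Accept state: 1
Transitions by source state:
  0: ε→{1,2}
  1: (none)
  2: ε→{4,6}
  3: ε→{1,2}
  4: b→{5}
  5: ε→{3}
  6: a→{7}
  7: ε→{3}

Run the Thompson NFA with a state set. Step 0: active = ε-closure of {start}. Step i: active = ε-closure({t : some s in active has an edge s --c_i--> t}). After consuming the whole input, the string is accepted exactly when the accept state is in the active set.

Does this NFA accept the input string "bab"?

Answer: ACCEPT

Derivation:
start: ε-closure({0}) = {0,1,2,4,6}
'b' @ 1: {1,2,3,4,5,6}  (accept∈set)
'a' @ 2: {1,2,3,4,6,7}  (accept∈set)
'b' @ 3: {1,2,3,4,5,6}  (accept∈set)
final: {1,2,3,4,5,6}; accept 1 in set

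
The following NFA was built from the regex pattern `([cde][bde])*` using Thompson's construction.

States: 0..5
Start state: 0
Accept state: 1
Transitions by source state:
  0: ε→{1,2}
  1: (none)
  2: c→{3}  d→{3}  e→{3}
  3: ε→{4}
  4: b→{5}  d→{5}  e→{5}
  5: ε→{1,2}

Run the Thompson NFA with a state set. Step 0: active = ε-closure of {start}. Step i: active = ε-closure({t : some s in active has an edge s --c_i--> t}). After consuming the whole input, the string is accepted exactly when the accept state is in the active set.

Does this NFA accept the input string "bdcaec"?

Answer: REJECT

Steps:
start: ε-closure({0}) = {0,1,2}
'b' @ 1: {}  — dead — no transitions
rest 'dcaec' ignored (set empty)
after full input: {}  (accept=1 not in)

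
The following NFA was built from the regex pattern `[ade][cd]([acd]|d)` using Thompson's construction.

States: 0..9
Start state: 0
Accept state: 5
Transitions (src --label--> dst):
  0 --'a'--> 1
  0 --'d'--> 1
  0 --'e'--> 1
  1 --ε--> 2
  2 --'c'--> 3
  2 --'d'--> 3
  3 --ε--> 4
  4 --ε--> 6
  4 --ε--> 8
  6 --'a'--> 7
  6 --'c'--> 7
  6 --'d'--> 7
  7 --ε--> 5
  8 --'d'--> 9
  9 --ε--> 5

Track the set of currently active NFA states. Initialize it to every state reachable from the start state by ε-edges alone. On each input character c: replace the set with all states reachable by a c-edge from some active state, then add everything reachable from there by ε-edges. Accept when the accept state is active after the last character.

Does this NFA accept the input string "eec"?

start: ε-closure({0}) = {0}
'e' @ 1: {1,2}
'e' @ 2: {}  — dead — no transitions
rest 'c' ignored (set empty)
final: {}; accept 5 not in set

Answer: REJECT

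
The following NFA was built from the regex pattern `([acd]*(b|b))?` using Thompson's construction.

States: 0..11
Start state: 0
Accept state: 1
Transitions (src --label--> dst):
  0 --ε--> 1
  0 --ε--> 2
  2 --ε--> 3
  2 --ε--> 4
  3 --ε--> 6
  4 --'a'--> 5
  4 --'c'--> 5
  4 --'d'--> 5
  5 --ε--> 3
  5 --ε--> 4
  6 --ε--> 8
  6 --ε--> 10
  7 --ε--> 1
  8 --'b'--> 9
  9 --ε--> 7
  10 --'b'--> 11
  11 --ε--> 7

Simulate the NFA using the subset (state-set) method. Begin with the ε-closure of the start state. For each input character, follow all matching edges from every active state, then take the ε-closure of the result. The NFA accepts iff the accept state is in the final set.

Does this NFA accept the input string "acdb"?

start: ε-closure({0}) = {0,1,2,3,4,6,8,10}
'a' @ 1: {3,4,5,6,8,10}
'c' @ 2: {3,4,5,6,8,10}
'd' @ 3: {3,4,5,6,8,10}
'b' @ 4: {1,7,9,11}  [accepting]
end set {1,7,9,11} — state 1 in

Answer: ACCEPT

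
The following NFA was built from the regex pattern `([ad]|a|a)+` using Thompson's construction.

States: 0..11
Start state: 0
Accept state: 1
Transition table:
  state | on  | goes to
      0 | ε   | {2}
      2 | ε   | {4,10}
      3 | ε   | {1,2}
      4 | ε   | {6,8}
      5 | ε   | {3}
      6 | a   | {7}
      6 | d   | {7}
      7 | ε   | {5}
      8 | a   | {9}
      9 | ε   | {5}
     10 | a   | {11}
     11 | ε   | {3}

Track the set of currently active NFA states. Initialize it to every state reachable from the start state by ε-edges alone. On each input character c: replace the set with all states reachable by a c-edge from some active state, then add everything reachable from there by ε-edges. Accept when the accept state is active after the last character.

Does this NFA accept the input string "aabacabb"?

Answer: REJECT

Derivation:
S₀ = ε-closure({0}) = {0,2,4,6,8,10}
'a' @ 1: {1,2,3,4,5,6,7,8,9,10,11}  (accept∈set)
'a' @ 2: {1,2,3,4,5,6,7,8,9,10,11}  (accept∈set)
'b' @ 3: {}  — dead — no transitions
rest 'acabb' ignored (set empty)
after full input: {}  (accept=1 not in)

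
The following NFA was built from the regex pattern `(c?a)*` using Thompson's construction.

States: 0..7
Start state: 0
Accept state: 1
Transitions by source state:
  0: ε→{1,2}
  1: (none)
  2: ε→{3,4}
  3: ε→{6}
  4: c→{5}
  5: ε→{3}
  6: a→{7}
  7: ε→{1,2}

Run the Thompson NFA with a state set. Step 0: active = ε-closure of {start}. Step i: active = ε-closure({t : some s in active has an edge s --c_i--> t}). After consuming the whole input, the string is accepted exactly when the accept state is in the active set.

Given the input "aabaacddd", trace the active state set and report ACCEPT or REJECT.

Answer: REJECT

Trace:
S₀ = ε-closure({0}) = {0,1,2,3,4,6}
'a' @ 1: {1,2,3,4,6,7}  (accept∈set)
'a' @ 2: {1,2,3,4,6,7}  (accept∈set)
'b' @ 3: {}  — state set empty
rest 'aacddd' ignored (set empty)
end set {} — state 1 not in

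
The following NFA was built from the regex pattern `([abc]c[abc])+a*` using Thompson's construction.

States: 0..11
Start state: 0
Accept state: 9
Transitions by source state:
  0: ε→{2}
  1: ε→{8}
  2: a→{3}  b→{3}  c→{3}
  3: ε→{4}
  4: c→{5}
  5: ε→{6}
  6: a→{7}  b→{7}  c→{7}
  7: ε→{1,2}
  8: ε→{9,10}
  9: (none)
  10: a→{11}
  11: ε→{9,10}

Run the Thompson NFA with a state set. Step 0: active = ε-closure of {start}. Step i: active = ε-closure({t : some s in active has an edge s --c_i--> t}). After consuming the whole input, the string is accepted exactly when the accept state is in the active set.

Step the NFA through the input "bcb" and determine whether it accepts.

Answer: ACCEPT

Trace:
start: ε-closure({0}) = {0,2}
'b' @ 1: {3,4}
'c' @ 2: {5,6}
'b' @ 3: {1,2,7,8,9,10}  (accept∈set)
final: {1,2,7,8,9,10}; accept 9 in set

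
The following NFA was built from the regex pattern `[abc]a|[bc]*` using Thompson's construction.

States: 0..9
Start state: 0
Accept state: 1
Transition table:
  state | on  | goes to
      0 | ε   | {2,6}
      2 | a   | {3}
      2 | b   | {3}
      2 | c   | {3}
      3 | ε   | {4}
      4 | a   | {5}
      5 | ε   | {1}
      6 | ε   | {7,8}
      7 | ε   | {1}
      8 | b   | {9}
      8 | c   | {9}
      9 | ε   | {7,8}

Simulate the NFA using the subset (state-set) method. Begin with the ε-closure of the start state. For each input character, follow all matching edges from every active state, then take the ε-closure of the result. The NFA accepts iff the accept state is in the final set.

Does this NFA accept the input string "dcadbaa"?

S₀ = ε-closure({0}) = {0,1,2,6,7,8}
'd' @ 1: {}  — no active states
rest 'cadbaa' ignored (set empty)
after full input: {}  (accept=1 not in)

Answer: REJECT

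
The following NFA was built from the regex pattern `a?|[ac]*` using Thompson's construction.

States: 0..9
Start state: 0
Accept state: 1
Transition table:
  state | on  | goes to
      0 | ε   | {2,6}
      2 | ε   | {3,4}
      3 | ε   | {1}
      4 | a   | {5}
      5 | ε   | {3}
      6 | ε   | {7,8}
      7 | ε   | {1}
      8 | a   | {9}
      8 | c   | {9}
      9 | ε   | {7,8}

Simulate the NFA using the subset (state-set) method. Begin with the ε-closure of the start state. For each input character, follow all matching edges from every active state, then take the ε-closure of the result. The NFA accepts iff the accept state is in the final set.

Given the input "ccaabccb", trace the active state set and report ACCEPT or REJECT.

S₀ = ε-closure({0}) = {0,1,2,3,4,6,7,8}
'c' @ 1: {1,7,8,9}  [accepting]
'c' @ 2: {1,7,8,9}  [accepting]
'a' @ 3: {1,7,8,9}  [accepting]
'a' @ 4: {1,7,8,9}  [accepting]
'b' @ 5: {}  — state set empty
rest 'ccb' ignored (set empty)
final: {}; accept 1 not in set

Answer: REJECT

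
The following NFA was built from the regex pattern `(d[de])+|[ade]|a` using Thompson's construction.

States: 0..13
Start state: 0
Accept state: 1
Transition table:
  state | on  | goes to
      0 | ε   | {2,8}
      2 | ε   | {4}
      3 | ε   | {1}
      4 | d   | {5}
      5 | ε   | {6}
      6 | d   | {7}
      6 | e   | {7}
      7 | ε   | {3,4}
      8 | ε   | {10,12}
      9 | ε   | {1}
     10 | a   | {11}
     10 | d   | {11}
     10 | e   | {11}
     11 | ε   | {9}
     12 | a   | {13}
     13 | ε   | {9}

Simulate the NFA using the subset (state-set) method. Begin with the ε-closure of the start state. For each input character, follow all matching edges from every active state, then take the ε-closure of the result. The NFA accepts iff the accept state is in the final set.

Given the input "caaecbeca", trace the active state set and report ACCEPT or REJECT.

Answer: REJECT

Trace:
S₀ = ε-closure({0}) = {0,2,4,8,10,12}
'c' @ 1: {}  — state set empty
rest 'aaecbeca' ignored (set empty)
final: {}; accept 1 not in set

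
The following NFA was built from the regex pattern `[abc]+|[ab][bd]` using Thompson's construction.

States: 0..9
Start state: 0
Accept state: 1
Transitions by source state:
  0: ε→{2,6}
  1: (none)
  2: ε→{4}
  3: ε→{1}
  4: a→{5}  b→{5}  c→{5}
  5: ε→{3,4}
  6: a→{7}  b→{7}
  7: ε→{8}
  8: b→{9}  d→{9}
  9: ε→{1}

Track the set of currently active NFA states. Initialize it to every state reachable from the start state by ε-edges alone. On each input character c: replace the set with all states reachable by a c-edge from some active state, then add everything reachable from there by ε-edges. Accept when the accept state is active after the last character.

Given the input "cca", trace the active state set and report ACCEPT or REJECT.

S₀ = ε-closure({0}) = {0,2,4,6}
'c' @ 1: {1,3,4,5}  ✓accept
'c' @ 2: {1,3,4,5}  ✓accept
'a' @ 3: {1,3,4,5}  ✓accept
after full input: {1,3,4,5}  (accept=1 in)

Answer: ACCEPT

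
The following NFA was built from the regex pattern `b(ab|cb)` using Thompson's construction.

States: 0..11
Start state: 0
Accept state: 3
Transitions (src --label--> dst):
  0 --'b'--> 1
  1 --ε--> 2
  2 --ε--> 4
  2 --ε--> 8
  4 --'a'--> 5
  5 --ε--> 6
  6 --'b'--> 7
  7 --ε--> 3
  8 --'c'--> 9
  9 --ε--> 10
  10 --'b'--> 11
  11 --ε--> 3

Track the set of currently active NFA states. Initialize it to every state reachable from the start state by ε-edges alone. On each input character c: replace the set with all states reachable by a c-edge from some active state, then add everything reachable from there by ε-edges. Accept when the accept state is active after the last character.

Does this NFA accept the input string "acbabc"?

Answer: REJECT

Steps:
start: ε-closure({0}) = {0}
'a' @ 1: {}  — state set empty
rest 'cbabc' ignored (set empty)
end set {} — state 3 not in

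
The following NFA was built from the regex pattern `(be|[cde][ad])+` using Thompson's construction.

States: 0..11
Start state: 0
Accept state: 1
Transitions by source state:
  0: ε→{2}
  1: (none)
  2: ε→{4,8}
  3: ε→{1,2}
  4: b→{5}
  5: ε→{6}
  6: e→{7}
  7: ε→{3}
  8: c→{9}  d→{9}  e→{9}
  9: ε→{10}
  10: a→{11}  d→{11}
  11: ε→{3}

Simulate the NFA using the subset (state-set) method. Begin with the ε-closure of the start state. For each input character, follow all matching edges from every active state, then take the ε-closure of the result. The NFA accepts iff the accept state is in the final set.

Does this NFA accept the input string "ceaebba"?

initial (ε-close {0}): {0,2,4,8}
'c' @ 1: {9,10}
'e' @ 2: {}  — dead — no transitions
rest 'aebba' ignored (set empty)
end set {} — state 1 not in

Answer: REJECT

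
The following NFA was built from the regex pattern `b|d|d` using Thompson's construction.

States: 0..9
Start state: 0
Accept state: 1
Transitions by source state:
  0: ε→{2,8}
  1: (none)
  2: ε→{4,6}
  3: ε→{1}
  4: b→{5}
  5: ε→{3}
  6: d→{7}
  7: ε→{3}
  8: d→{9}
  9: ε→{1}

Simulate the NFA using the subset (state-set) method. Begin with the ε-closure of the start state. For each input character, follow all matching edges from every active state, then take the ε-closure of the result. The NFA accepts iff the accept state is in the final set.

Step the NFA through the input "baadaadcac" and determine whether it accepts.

Answer: REJECT

Steps:
initial (ε-close {0}): {0,2,4,6,8}
'b' @ 1: {1,3,5}  ✓accept
'a' @ 2: {}  — state set empty
rest 'adaadcac' ignored (set empty)
final: {}; accept 1 not in set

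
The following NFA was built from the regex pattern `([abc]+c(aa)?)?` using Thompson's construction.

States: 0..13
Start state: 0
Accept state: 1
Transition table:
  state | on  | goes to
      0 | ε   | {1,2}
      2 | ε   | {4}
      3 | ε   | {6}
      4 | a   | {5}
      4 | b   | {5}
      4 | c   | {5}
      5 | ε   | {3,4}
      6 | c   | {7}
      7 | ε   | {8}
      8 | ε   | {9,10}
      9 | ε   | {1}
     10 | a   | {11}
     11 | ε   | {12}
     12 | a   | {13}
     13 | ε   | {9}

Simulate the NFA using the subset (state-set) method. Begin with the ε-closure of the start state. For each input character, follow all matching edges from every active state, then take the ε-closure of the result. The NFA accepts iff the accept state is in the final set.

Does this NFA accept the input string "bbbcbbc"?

initial (ε-close {0}): {0,1,2,4}
'b' @ 1: {3,4,5,6}
'b' @ 2: {3,4,5,6}
'b' @ 3: {3,4,5,6}
'c' @ 4: {1,3,4,5,6,7,8,9,10}  ✓accept
'b' @ 5: {3,4,5,6}
'b' @ 6: {3,4,5,6}
'c' @ 7: {1,3,4,5,6,7,8,9,10}  ✓accept
after full input: {1,3,4,5,6,7,8,9,10}  (accept=1 in)

Answer: ACCEPT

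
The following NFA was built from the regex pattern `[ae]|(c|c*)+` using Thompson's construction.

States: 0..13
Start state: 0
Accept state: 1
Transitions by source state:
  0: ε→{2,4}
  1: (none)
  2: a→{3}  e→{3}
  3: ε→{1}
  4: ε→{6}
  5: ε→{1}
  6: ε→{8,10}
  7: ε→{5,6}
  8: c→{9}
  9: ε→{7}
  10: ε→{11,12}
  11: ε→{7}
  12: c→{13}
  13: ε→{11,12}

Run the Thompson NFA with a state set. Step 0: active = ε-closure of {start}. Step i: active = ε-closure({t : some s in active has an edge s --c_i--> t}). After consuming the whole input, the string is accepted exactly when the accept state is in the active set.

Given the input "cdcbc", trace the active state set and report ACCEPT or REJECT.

Answer: REJECT

Derivation:
start: ε-closure({0}) = {0,1,2,4,5,6,7,8,10,11,12}
'c' @ 1: {1,5,6,7,8,9,10,11,12,13}  ✓accept
'd' @ 2: {}  — state set empty
rest 'cbc' ignored (set empty)
end set {} — state 1 not in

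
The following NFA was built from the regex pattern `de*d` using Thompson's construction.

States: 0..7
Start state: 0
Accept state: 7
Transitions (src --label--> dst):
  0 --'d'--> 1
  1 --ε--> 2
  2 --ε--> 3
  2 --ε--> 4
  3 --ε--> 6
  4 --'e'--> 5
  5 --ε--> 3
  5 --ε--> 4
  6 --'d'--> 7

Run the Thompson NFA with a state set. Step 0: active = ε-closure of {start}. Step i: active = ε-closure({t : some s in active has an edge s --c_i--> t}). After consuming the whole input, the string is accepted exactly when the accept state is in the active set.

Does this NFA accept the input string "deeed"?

start: ε-closure({0}) = {0}
'd' @ 1: {1,2,3,4,6}
'e' @ 2: {3,4,5,6}
'e' @ 3: {3,4,5,6}
'e' @ 4: {3,4,5,6}
'd' @ 5: {7}  (accept∈set)
after full input: {7}  (accept=7 in)

Answer: ACCEPT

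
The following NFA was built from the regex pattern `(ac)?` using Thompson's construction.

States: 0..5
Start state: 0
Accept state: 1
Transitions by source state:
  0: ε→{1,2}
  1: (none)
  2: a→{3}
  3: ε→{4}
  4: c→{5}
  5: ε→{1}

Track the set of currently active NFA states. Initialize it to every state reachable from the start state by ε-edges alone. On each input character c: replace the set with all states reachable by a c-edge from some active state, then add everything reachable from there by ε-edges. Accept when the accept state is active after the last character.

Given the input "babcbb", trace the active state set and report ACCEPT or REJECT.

start: ε-closure({0}) = {0,1,2}
'b' @ 1: {}  — dead — no transitions
rest 'abcbb' ignored (set empty)
final: {}; accept 1 not in set

Answer: REJECT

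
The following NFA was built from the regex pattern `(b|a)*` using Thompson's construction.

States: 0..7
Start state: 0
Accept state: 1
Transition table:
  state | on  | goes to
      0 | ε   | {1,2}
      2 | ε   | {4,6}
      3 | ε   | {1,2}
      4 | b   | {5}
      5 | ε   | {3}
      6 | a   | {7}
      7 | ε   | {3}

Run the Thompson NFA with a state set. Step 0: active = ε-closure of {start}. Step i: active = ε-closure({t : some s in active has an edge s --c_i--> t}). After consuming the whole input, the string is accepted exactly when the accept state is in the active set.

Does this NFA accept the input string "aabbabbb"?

start: ε-closure({0}) = {0,1,2,4,6}
'a' @ 1: {1,2,3,4,6,7}  (accept∈set)
'a' @ 2: {1,2,3,4,6,7}  (accept∈set)
'b' @ 3: {1,2,3,4,5,6}  (accept∈set)
'b' @ 4: {1,2,3,4,5,6}  (accept∈set)
'a' @ 5: {1,2,3,4,6,7}  (accept∈set)
'b' @ 6: {1,2,3,4,5,6}  (accept∈set)
'b' @ 7: {1,2,3,4,5,6}  (accept∈set)
'b' @ 8: {1,2,3,4,5,6}  (accept∈set)
final: {1,2,3,4,5,6}; accept 1 in set

Answer: ACCEPT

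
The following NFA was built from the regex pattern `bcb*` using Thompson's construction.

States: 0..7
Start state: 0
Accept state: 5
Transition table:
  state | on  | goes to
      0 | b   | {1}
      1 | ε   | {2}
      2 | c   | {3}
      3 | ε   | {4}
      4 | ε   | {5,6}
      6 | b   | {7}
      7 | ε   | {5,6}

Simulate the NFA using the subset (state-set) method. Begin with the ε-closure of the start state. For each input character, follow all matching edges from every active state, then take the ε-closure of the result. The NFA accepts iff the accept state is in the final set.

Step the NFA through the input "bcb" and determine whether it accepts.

S₀ = ε-closure({0}) = {0}
'b' @ 1: {1,2}
'c' @ 2: {3,4,5,6}  (accept∈set)
'b' @ 3: {5,6,7}  (accept∈set)
final: {5,6,7}; accept 5 in set

Answer: ACCEPT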